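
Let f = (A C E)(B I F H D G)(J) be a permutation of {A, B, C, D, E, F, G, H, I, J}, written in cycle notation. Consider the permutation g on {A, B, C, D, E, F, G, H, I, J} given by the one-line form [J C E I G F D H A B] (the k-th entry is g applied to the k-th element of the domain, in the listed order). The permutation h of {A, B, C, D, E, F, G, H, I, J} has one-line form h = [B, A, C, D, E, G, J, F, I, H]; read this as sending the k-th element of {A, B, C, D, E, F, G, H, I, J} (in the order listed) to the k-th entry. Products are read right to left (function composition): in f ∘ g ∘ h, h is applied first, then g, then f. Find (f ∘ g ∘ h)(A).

(f ∘ g ∘ h)(A) = f(g(h(A))). h(A) = B, then g(B) = C, then f(C) = E, so the result is E.

E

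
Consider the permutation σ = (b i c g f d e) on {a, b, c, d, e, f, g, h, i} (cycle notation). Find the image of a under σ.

a

a does not appear in any cycle of σ, so it is a fixed point: σ(a) = a.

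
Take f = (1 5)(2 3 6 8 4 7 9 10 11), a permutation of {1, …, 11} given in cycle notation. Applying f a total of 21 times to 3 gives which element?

3 lies in the 9-cycle (2 3 6 8 4 7 9 10 11).
Since the cycle has length 9, f^21 acts on it the same as f^3 (21 mod 9 = 3).
Advancing 3 steps from 3: 3 → 6 → 8 → 4.

4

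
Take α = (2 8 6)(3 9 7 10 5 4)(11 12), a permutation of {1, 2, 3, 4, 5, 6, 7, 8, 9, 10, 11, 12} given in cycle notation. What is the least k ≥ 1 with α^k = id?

6

The cycle type of α is (6, 3, 2, 1).
The order of α is the least common multiple of its cycle lengths: lcm(6, 3, 2) = 6.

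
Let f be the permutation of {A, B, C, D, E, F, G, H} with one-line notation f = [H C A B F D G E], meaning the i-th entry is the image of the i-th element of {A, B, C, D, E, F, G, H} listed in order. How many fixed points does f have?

1

The fixed points (elements with f(x) = x) are {G}, so there is 1.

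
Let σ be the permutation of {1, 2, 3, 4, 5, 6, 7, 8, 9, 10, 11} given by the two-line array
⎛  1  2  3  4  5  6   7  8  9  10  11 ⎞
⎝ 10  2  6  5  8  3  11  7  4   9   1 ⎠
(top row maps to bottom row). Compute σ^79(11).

7

Tracing 11 → 1 → … returns to 11 after 8 steps, so 11 lies in an 8-cycle (1, 10, 9, 4, 5, 8, 7, 11).
Since the cycle has length 8, σ^79 acts on it the same as σ^7 (79 mod 8 = 7).
Advancing 7 steps from 11: 11 → 1 → 10 → 9 → 4 → 5 → 8 → 7.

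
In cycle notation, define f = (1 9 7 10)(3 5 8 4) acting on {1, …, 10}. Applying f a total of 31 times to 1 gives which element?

10

1 lies in the 4-cycle (1 9 7 10).
Since the cycle has length 4, f^31 acts on it the same as f^3 (31 mod 4 = 3).
Advancing 3 steps from 1: 1 → 9 → 7 → 10.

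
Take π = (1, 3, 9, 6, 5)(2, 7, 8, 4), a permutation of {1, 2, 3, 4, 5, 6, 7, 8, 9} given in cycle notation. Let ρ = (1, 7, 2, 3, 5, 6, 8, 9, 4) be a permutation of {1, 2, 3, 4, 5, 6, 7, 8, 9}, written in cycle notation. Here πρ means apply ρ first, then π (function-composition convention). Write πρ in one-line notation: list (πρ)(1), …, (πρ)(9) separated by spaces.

For each element, apply ρ then π: 1 → 7 → 8; 2 → 3 → 9; 3 → 5 → 1; 4 → 1 → 3; 5 → 6 → 5; 6 → 8 → 4; 7 → 2 → 7; 8 → 9 → 6; 9 → 4 → 2.
Collecting the images, πρ = [8 9 1 3 5 4 7 6 2].

8 9 1 3 5 4 7 6 2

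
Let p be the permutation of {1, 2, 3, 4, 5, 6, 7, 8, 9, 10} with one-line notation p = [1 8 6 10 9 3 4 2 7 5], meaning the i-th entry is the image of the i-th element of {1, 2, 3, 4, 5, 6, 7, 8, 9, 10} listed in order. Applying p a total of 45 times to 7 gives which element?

7

Tracing 7 → 4 → … returns to 7 after 5 steps, so 7 lies in a 5-cycle (4 10 5 9 7).
Since the cycle has length 5, p^45 acts on it the same as p^0 (45 mod 5 = 0).
So p^45(7) = 7.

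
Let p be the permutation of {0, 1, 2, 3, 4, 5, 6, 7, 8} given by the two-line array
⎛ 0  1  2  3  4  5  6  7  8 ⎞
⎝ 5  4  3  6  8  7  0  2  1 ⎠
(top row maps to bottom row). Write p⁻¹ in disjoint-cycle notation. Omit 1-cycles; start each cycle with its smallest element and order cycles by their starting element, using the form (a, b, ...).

The cycle decomposition of p is (0, 5, 7, 2, 3, 6)(1, 4, 8).
The inverse reverses every cycle; in canonical form, p⁻¹ = (0, 6, 3, 2, 7, 5)(1, 8, 4).

(0, 6, 3, 2, 7, 5)(1, 8, 4)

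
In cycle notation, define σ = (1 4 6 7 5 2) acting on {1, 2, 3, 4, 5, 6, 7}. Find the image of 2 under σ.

1

Within (1 4 6 7 5 2), 2 ↦ 1.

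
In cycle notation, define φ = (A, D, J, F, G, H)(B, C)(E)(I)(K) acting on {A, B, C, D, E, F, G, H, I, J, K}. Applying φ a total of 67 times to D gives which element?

J

D lies in the 6-cycle (A, D, J, F, G, H).
Since the cycle has length 6, φ^67 acts on it the same as φ^1 (67 mod 6 = 1).
Stepping 1 place around the cycle: D → J.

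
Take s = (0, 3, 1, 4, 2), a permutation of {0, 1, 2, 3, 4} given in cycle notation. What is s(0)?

0 appears in (0, 3, 1, 4, 2); the next entry (wrapping around) is 3.

3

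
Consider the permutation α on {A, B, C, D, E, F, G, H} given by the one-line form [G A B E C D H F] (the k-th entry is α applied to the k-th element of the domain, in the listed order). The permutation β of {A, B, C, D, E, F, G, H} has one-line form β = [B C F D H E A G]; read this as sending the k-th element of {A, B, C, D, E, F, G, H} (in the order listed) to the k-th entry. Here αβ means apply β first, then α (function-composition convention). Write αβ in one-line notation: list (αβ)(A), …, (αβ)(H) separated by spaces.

(αβ)(x) = α(β(x)). Computing each image: α(β(A)) = α(B) = A, α(β(B)) = α(C) = B, α(β(C)) = α(F) = D, α(β(D)) = α(D) = E, α(β(E)) = α(H) = F, α(β(F)) = α(E) = C, α(β(G)) = α(A) = G, α(β(H)) = α(G) = H.
Hence αβ = [A B D E F C G H].

A B D E F C G H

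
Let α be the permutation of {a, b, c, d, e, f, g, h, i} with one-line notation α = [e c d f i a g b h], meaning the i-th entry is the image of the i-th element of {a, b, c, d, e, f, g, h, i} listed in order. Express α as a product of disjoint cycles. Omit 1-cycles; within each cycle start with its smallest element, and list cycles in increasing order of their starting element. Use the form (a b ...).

Iterating α from a gives a → e → i → h → b → c → d → f → a; that is the 8-cycle (a e i h b c d f).
Repeating from the next unused element and collecting all non-trivial cycles gives (a e i h b c d f).

(a e i h b c d f)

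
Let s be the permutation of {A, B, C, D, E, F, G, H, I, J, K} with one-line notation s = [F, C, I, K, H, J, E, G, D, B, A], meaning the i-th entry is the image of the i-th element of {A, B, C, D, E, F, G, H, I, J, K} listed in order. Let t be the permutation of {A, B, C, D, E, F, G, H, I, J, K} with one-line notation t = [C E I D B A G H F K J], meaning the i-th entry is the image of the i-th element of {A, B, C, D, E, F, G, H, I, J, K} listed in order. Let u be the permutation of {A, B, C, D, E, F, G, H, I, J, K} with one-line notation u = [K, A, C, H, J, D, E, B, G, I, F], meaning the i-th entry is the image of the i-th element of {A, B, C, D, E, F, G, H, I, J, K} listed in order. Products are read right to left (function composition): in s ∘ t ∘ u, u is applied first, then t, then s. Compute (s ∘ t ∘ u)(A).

B

(s ∘ t ∘ u)(A) = s(t(u(A))). u(A) = K, then t(K) = J, then s(J) = B, so the result is B.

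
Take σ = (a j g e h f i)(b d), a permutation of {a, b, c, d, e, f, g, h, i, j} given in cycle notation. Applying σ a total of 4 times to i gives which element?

i lies in the 7-cycle (a j g e h f i).
Stepping 4 places around the cycle: i → a → j → g → e.

e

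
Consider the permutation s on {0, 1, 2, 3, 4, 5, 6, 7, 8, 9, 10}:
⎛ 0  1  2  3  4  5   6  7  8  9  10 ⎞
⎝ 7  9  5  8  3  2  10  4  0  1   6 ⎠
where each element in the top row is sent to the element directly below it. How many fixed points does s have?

No element satisfies s(x) = x, so there are 0 fixed points.

0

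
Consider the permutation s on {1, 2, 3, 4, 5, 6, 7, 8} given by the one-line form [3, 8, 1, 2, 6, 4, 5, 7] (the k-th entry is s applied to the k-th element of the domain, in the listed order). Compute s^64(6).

7

Tracing 6 → 4 → … returns to 6 after 6 steps, so 6 lies in a 6-cycle (2 8 7 5 6 4).
Powers repeat with period 6 on this cycle, and 64 mod 6 = 4, so s^64(6) = s^4(6).
Stepping 4 places around the cycle: 6 → 4 → 2 → 8 → 7.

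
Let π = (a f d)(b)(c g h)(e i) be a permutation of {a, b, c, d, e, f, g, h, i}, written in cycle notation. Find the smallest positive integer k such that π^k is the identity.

The disjoint cycles have lengths 3, 3, 2, 1.
Since disjoint cycles commute, ord(π) = lcm(3, 3, 2) = 6.

6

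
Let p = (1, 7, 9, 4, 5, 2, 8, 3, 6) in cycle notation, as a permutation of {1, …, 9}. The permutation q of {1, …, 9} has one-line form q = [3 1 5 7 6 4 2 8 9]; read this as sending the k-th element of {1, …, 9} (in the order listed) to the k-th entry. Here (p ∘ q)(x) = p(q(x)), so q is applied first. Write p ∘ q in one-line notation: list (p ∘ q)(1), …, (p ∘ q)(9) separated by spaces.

6 7 2 9 1 5 8 3 4

(p ∘ q)(x) = p(q(x)). Computing each image: p(q(1)) = p(3) = 6, p(q(2)) = p(1) = 7, p(q(3)) = p(5) = 2, p(q(4)) = p(7) = 9, p(q(5)) = p(6) = 1, p(q(6)) = p(4) = 5, p(q(7)) = p(2) = 8, p(q(8)) = p(8) = 3, p(q(9)) = p(9) = 4.
Hence p ∘ q = [6 7 2 9 1 5 8 3 4].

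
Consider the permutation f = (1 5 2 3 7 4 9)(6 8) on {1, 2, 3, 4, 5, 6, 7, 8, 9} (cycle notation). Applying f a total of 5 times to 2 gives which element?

1

2 lies in the 7-cycle (1 5 2 3 7 4 9).
Stepping 5 places around the cycle: 2 → 3 → 7 → 4 → 9 → 1.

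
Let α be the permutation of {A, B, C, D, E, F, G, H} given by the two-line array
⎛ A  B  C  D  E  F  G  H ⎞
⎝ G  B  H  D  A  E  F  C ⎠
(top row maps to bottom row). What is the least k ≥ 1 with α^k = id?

Decomposing into disjoint cycles gives cycle lengths 4, 2, 1, 1.
The order is lcm(4, 2) = 4.

4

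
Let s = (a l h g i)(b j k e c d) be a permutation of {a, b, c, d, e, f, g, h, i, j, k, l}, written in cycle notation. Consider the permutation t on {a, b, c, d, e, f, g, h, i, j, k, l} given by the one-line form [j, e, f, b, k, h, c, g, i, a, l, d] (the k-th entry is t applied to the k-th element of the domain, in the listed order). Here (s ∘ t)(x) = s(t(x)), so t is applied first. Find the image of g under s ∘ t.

d

t(g) = c, then s(c) = d; composing gives (s ∘ t)(g) = d.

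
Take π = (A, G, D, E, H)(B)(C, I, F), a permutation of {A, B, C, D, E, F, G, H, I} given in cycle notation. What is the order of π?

The disjoint cycles have lengths 5, 3, 1.
The order of π is the least common multiple of its cycle lengths: lcm(5, 3) = 15.

15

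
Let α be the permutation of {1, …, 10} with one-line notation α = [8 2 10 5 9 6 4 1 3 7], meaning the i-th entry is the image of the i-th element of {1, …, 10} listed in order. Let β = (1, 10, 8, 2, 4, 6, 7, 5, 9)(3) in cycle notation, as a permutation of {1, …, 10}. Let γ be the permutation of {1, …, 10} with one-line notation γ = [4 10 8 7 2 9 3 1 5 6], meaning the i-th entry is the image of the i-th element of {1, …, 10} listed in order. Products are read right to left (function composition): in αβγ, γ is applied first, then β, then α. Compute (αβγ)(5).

5

Chase 5: γ(5) = 2; β(2) = 4; α(4) = 5. Hence (αβγ)(5) = 5.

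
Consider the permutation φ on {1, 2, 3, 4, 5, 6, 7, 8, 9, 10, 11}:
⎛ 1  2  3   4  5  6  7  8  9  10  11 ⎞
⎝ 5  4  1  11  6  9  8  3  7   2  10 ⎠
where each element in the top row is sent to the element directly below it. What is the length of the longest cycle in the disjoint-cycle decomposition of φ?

7

Decomposing into disjoint cycles gives (1 5 6 9 7 8 3)(2 4 11 10); the longest has length 7.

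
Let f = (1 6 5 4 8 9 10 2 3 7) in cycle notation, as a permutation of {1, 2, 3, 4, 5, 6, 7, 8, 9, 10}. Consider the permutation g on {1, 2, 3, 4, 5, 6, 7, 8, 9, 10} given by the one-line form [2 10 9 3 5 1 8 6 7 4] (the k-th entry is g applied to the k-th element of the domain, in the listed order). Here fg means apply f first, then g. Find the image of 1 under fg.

1

(fg)(1) = g(f(1)). f(1) = 6, then g(6) = 1. So (fg)(1) = 1.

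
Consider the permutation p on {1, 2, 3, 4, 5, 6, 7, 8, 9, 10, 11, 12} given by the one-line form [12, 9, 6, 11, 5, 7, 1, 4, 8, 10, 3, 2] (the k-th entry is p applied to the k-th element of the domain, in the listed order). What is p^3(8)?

Tracing 8 → 4 → … returns to 8 after 10 steps, so 8 lies in a 10-cycle (1 12 2 9 8 4 11 3 6 7).
Advancing 3 steps from 8: 8 → 4 → 11 → 3.

3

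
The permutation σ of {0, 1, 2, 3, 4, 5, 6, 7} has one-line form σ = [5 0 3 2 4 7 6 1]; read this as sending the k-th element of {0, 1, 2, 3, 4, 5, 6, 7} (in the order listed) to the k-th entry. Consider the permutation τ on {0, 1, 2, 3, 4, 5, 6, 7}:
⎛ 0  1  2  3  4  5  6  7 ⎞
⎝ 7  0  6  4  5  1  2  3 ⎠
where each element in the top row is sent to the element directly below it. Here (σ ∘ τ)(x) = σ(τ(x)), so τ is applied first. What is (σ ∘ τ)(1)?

5

(σ ∘ τ)(1) = σ(τ(1)). τ(1) = 0, then σ(0) = 5. So (σ ∘ τ)(1) = 5.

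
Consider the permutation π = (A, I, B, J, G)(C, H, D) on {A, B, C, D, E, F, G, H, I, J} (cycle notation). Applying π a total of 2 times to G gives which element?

G lies in the 5-cycle (A, I, B, J, G).
Stepping 2 places around the cycle: G → A → I.

I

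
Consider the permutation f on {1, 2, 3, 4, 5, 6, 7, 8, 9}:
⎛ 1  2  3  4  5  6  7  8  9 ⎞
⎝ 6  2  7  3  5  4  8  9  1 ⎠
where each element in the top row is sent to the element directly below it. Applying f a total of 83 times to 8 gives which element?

Tracing 8 → 9 → … returns to 8 after 7 steps, so 8 lies in a 7-cycle (1 6 4 3 7 8 9).
Powers repeat with period 7 on this cycle, and 83 mod 7 = 6, so f^83(8) = f^6(8).
Stepping 6 places around the cycle: 8 → 9 → 1 → 6 → 4 → 3 → 7.

7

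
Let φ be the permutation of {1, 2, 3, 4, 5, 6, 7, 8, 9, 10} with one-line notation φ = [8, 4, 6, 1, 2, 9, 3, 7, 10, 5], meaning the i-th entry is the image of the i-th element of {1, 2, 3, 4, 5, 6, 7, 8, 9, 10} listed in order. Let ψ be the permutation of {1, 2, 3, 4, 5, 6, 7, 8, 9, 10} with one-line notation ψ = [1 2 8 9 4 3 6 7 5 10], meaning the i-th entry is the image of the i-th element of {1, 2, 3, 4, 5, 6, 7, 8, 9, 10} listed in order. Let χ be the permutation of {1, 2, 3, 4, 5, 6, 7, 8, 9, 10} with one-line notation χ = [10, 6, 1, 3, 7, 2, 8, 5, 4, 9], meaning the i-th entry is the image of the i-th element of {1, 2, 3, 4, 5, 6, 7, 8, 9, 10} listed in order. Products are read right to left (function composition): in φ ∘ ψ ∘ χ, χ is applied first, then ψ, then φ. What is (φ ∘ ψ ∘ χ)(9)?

10

Apply the permutations in order: χ(9) = 4, then ψ(4) = 9, then φ(9) = 10. So (φ ∘ ψ ∘ χ)(9) = 10.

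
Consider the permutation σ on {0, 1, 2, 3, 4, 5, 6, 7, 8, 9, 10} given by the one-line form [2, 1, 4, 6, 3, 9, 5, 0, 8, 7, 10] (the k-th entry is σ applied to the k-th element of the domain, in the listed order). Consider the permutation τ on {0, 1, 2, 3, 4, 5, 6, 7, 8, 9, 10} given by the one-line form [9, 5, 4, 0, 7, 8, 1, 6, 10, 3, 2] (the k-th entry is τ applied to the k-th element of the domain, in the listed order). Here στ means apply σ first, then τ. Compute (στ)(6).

σ(6) = 5, then τ(5) = 8; composing gives (στ)(6) = 8.

8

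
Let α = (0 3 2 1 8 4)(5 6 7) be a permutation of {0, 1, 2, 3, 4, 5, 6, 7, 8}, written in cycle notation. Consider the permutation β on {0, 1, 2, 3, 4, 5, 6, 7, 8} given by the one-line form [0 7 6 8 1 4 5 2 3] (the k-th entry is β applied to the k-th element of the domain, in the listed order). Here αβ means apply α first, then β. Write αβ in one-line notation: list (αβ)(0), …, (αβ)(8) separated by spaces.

(αβ)(x) = β(α(x)). Computing each image: β(α(0)) = β(3) = 8, β(α(1)) = β(8) = 3, β(α(2)) = β(1) = 7, β(α(3)) = β(2) = 6, β(α(4)) = β(0) = 0, β(α(5)) = β(6) = 5, β(α(6)) = β(7) = 2, β(α(7)) = β(5) = 4, β(α(8)) = β(4) = 1.
Hence αβ = [8 3 7 6 0 5 2 4 1].

8 3 7 6 0 5 2 4 1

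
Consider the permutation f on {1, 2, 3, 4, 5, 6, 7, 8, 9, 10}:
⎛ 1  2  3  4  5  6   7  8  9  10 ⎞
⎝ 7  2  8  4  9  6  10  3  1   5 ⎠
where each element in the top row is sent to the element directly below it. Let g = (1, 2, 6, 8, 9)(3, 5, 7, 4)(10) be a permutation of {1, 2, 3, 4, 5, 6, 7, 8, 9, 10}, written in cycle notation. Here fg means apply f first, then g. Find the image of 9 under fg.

2

f(9) = 1, then g(1) = 2; composing gives (fg)(9) = 2.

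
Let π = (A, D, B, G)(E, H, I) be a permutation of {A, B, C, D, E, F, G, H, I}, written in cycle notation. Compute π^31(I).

I lies in the 3-cycle (E, H, I).
On a 3-cycle, π^3 is the identity, so π^31 = π^1 there (31 ≡ 1 mod 3).
Stepping 1 place around the cycle: I → E.

E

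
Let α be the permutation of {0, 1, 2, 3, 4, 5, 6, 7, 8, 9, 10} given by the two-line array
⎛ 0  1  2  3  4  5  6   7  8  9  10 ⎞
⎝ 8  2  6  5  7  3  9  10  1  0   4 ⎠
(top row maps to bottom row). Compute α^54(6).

Tracing 6 → 9 → … returns to 6 after 6 steps, so 6 lies in a 6-cycle (0 8 1 2 6 9).
Powers repeat with period 6 on this cycle, and 54 mod 6 = 0, so α^54(6) = α^0(6).
So α^54(6) = 6.

6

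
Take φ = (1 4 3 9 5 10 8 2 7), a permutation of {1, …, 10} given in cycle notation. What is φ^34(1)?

2

1 lies in the 9-cycle (1 4 3 9 5 10 8 2 7).
Powers repeat with period 9 on this cycle, and 34 mod 9 = 7, so φ^34(1) = φ^7(1).
Stepping 7 places around the cycle: 1 → 4 → 3 → 9 → 5 → 10 → 8 → 2.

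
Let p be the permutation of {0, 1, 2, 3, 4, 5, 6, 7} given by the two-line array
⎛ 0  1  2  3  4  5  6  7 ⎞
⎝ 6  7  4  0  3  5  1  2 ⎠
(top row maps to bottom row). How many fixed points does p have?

The fixed points (elements with p(x) = x) are {5}, so there is 1.

1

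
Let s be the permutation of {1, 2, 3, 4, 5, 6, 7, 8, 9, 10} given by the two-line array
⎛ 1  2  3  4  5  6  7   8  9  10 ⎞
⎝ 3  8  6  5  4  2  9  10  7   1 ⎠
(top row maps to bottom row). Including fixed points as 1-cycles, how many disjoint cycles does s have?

3

The cycle decomposition is (1 3 6 2 8 10)(4 5)(7 9), which has 3 cycles (counting 1-cycles).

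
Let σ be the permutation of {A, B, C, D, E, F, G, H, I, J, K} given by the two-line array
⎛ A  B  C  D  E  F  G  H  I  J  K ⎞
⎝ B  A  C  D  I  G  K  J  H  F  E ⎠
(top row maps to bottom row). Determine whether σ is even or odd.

In disjoint-cycle form the cycle lengths are 7, 2, 1, 1.
A cycle of length ℓ contributes ℓ−1 transpositions, so σ is a product of 6 + 1 = 7 transpositions — odd.

odd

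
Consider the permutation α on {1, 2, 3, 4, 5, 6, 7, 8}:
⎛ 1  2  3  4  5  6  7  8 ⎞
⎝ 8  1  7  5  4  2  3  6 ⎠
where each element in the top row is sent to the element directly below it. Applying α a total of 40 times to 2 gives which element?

2

Tracing 2 → 1 → … returns to 2 after 4 steps, so 2 lies in a 4-cycle (1 8 6 2).
Since the cycle has length 4, α^40 acts on it the same as α^0 (40 mod 4 = 0).
So α^40(2) = 2.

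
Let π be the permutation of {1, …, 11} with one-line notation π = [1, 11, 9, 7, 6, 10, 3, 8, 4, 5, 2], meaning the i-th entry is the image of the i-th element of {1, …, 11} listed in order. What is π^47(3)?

7

Tracing 3 → 9 → … returns to 3 after 4 steps, so 3 lies in a 4-cycle (3, 9, 4, 7).
Powers repeat with period 4 on this cycle, and 47 mod 4 = 3, so π^47(3) = π^3(3).
Advancing 3 steps from 3: 3 → 9 → 4 → 7.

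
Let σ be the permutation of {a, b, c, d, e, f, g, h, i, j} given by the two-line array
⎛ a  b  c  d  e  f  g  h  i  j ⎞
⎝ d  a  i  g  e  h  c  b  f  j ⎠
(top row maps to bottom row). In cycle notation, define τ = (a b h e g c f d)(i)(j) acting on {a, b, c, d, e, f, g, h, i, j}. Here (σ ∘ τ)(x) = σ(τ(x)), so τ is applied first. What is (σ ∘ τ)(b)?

b

(σ ∘ τ)(b) = σ(τ(b)). τ(b) = h, then σ(h) = b. So (σ ∘ τ)(b) = b.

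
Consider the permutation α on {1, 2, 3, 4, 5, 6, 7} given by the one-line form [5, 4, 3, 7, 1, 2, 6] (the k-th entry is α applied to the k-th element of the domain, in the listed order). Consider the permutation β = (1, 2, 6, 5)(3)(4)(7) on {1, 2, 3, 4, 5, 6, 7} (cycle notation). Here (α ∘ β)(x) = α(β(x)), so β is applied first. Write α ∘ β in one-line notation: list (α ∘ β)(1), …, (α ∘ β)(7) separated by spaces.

4 2 3 7 5 1 6

For each element, apply β then α: 1 → 2 → 4; 2 → 6 → 2; 3 → 3 → 3; 4 → 4 → 7; 5 → 1 → 5; 6 → 5 → 1; 7 → 7 → 6.
So α ∘ β in one-line form is 4 2 3 7 5 1 6.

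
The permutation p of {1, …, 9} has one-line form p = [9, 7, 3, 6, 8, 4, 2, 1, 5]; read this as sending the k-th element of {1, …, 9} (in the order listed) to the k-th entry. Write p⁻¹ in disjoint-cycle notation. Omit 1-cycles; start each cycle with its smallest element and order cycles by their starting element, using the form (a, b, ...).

The cycle decomposition of p is (1, 9, 5, 8)(2, 7)(4, 6).
The inverse reverses every cycle; in canonical form, p⁻¹ = (1, 8, 5, 9)(2, 7)(4, 6).

(1, 8, 5, 9)(2, 7)(4, 6)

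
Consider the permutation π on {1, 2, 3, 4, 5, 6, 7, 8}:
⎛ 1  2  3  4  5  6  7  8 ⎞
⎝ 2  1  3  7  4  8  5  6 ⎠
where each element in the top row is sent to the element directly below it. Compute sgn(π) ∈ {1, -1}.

In disjoint-cycle form the cycle lengths are 3, 2, 2, 1.
A cycle of length ℓ contributes ℓ−1 transpositions, so π is a product of 2 + 1 + 1 = 4 transpositions — even.

1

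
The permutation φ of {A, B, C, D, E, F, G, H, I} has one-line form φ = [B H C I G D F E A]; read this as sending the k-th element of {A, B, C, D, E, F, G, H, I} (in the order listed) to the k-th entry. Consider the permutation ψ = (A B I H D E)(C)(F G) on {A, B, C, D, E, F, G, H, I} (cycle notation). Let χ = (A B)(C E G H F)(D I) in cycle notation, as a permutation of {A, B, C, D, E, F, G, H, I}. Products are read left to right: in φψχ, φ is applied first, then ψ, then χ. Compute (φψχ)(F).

Apply the permutations in order: φ(F) = D, then ψ(D) = E, then χ(E) = G. So (φψχ)(F) = G.

G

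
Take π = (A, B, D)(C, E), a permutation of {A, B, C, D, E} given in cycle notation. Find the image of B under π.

D

Within (A, B, D), B ↦ D.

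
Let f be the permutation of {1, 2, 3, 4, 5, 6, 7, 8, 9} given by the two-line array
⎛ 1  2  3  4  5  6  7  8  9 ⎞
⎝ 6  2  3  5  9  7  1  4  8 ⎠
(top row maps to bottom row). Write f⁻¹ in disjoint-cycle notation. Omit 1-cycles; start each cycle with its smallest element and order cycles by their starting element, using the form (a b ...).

The cycle decomposition of f is (1 6 7)(4 5 9 8).
Reversing each cycle (and rotating so the smallest element leads) gives f⁻¹ = (1 7 6)(4 8 9 5).

(1 7 6)(4 8 9 5)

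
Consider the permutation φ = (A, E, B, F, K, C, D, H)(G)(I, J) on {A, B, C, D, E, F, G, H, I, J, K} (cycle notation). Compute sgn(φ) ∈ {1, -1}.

1

The cycle lengths are 8, 2, 1.
A cycle is odd iff its length is even; φ has 2 even-length cycles, so sgn(φ) = (−1)^2 and φ is even.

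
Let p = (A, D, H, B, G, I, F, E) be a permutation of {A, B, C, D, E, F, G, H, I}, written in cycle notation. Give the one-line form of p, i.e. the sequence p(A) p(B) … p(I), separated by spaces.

Reading each image from the cycles: A→D, B→G, C→C, D→H, E→A, F→E, G→I, H→B, I→F.
So the one-line form is D G C H A E I B F.

D G C H A E I B F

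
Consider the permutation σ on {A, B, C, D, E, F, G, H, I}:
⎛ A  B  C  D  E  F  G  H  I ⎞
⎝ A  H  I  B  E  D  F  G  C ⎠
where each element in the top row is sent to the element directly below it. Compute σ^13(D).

Tracing D → B → … returns to D after 5 steps, so D lies in a 5-cycle (B H G F D).
Since the cycle has length 5, σ^13 acts on it the same as σ^3 (13 mod 5 = 3).
Stepping 3 places around the cycle: D → B → H → G.

G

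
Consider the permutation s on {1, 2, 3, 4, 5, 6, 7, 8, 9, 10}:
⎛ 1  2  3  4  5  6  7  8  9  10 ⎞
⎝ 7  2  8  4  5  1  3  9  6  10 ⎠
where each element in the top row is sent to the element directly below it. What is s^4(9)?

3

Tracing 9 → 6 → … returns to 9 after 6 steps, so 9 lies in a 6-cycle (1 7 3 8 9 6).
Advancing 4 steps from 9: 9 → 6 → 1 → 7 → 3.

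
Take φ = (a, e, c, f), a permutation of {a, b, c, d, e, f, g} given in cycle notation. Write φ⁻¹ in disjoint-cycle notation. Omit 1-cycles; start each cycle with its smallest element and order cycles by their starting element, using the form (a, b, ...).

(a, f, c, e)

The inverse reverses each cycle.
After reversing and putting each cycle's least element first, φ⁻¹ = (a, f, c, e).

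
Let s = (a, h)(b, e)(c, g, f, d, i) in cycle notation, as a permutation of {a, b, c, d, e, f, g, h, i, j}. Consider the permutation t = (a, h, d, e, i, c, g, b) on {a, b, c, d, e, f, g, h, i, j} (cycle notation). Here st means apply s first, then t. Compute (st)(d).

First apply s: s(d) = i, then t(i) = c. Thus (st)(d) = c.

c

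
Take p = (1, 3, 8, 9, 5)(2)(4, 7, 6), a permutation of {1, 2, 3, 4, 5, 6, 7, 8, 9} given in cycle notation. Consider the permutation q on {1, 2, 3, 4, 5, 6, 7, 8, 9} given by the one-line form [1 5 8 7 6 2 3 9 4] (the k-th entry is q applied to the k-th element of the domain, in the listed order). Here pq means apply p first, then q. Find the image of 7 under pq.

p(7) = 6, then q(6) = 2; composing gives (pq)(7) = 2.

2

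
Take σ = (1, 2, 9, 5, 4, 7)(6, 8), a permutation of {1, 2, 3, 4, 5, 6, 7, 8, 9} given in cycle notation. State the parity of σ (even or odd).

even

The cycle lengths are 6, 2, 1.
A cycle is odd iff its length is even; σ has 2 even-length cycles, so sgn(σ) = (−1)^2 and σ is even.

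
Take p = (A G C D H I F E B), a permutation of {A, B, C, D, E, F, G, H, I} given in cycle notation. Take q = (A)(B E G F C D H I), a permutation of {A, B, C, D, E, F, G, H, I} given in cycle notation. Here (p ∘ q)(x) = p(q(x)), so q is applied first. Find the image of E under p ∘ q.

First apply q: q(E) = G, then p(G) = C. Thus (p ∘ q)(E) = C.

C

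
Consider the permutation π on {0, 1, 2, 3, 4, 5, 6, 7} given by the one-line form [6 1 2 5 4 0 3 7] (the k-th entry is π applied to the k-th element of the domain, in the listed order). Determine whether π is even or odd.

odd

In disjoint-cycle form the cycle lengths are 4, 1, 1, 1, 1.
A cycle of length ℓ contributes ℓ−1 transpositions, so π is a product of 3 transpositions — odd.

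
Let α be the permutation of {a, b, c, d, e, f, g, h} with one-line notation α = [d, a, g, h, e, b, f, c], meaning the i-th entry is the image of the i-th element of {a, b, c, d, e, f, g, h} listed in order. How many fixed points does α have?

The fixed points (elements with α(x) = x) are {e}, so there is 1.

1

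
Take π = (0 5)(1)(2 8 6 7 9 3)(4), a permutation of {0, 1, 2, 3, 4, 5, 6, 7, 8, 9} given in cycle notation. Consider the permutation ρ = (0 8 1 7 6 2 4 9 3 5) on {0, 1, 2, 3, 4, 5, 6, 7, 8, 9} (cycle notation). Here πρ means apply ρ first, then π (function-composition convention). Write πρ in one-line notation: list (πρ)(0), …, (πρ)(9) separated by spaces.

6 9 4 0 3 5 8 7 1 2

(πρ)(x) = π(ρ(x)). Computing each image: π(ρ(0)) = π(8) = 6, π(ρ(1)) = π(7) = 9, π(ρ(2)) = π(4) = 4, π(ρ(3)) = π(5) = 0, π(ρ(4)) = π(9) = 3, π(ρ(5)) = π(0) = 5, π(ρ(6)) = π(2) = 8, π(ρ(7)) = π(6) = 7, π(ρ(8)) = π(1) = 1, π(ρ(9)) = π(3) = 2.
Hence πρ = [6 9 4 0 3 5 8 7 1 2].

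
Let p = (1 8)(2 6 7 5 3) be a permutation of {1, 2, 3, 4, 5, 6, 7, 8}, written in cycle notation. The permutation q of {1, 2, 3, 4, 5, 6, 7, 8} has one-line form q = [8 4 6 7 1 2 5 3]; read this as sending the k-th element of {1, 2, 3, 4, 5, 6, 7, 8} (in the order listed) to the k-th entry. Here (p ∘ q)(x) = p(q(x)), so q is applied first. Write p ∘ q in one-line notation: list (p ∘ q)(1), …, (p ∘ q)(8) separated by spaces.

(p ∘ q)(x) = p(q(x)). Computing each image: p(q(1)) = p(8) = 1, p(q(2)) = p(4) = 4, p(q(3)) = p(6) = 7, p(q(4)) = p(7) = 5, p(q(5)) = p(1) = 8, p(q(6)) = p(2) = 6, p(q(7)) = p(5) = 3, p(q(8)) = p(3) = 2.
Hence p ∘ q = [1 4 7 5 8 6 3 2].

1 4 7 5 8 6 3 2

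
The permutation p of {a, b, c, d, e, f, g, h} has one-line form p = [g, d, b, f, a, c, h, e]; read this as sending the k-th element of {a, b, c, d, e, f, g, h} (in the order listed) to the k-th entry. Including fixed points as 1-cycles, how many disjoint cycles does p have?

The cycle decomposition is (a g h e)(b d f c), which has 2 cycles (counting 1-cycles).

2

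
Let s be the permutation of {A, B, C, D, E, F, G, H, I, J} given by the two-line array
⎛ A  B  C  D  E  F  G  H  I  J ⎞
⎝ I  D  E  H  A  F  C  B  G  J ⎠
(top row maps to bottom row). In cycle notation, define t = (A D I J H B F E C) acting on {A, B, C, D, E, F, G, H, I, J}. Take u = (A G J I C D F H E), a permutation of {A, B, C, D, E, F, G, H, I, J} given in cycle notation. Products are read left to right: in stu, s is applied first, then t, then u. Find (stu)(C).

D

Apply the permutations in order: s(C) = E, then t(E) = C, then u(C) = D. So (stu)(C) = D.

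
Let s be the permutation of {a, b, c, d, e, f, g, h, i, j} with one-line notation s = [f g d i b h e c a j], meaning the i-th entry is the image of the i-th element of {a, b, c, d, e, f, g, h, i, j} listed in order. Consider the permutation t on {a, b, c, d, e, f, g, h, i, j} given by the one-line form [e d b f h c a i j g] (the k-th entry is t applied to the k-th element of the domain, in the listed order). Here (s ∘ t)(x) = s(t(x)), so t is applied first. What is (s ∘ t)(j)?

e

t(j) = g, then s(g) = e; composing gives (s ∘ t)(j) = e.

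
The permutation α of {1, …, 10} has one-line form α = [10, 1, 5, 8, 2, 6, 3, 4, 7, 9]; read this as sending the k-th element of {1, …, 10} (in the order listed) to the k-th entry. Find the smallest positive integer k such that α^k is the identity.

The disjoint-cycle form of α has cycle lengths 7, 2, 1.
Since disjoint cycles commute, ord(α) = lcm(7, 2) = 14.

14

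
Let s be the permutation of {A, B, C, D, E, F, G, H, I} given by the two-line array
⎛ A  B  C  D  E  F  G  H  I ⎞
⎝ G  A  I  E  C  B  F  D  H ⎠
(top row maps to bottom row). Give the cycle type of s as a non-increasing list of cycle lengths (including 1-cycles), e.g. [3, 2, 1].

[5, 4]

The disjoint cycles are (A G F B)(C I H D E), with lengths 5, 4 in non-increasing order.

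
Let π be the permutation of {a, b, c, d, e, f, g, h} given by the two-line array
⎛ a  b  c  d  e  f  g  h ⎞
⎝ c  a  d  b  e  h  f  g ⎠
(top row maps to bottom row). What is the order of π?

12

The disjoint-cycle form of π has cycle lengths 4, 3, 1.
The order of π is the least common multiple of its cycle lengths: lcm(4, 3) = 12.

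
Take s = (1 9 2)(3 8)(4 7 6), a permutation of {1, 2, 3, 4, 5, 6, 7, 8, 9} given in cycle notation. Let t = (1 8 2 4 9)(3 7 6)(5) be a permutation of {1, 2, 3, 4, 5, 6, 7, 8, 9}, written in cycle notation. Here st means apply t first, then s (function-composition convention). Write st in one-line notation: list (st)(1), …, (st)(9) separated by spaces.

3 7 6 2 5 8 4 1 9

(st)(x) = s(t(x)). Computing each image: s(t(1)) = s(8) = 3, s(t(2)) = s(4) = 7, s(t(3)) = s(7) = 6, s(t(4)) = s(9) = 2, s(t(5)) = s(5) = 5, s(t(6)) = s(3) = 8, s(t(7)) = s(6) = 4, s(t(8)) = s(2) = 1, s(t(9)) = s(1) = 9.
Hence st = [3 7 6 2 5 8 4 1 9].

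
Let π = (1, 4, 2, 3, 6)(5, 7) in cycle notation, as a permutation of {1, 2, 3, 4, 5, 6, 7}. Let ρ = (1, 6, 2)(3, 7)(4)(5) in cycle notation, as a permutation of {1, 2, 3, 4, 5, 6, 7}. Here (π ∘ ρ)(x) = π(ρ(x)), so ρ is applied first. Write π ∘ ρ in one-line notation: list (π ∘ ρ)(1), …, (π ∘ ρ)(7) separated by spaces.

(π ∘ ρ)(x) = π(ρ(x)). Computing each image: π(ρ(1)) = π(6) = 1, π(ρ(2)) = π(1) = 4, π(ρ(3)) = π(7) = 5, π(ρ(4)) = π(4) = 2, π(ρ(5)) = π(5) = 7, π(ρ(6)) = π(2) = 3, π(ρ(7)) = π(3) = 6.
Hence π ∘ ρ = [1 4 5 2 7 3 6].

1 4 5 2 7 3 6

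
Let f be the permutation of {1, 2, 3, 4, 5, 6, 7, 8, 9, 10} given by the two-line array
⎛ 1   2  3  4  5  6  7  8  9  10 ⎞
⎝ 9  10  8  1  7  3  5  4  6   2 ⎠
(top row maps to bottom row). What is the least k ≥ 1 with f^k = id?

6

Writing f as disjoint cycles, the cycle lengths are 6, 2, 2.
The order is lcm(6, 2, 2) = 6.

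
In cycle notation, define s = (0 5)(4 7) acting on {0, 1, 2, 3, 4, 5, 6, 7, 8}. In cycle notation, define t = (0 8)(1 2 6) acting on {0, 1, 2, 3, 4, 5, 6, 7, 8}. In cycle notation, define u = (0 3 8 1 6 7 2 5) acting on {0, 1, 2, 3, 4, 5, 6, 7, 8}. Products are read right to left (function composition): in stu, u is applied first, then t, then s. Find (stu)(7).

Apply the permutations in order: u(7) = 2, then t(2) = 6, then s(6) = 6. So (stu)(7) = 6.

6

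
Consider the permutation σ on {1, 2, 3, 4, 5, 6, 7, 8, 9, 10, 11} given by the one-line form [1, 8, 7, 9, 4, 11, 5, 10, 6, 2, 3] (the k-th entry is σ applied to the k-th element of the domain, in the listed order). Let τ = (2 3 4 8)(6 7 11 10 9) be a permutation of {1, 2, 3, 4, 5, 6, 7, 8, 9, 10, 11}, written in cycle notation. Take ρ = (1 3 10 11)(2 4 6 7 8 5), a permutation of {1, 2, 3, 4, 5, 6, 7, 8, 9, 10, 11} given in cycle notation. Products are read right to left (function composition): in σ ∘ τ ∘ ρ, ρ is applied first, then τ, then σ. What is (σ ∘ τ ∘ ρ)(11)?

1

(σ ∘ τ ∘ ρ)(11) = σ(τ(ρ(11))). ρ(11) = 1, then τ(1) = 1, then σ(1) = 1, so the result is 1.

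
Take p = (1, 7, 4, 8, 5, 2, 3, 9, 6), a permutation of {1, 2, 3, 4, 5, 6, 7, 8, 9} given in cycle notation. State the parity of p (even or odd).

The cycle lengths are 9.
A cycle of length ℓ contributes ℓ−1 transpositions, so p is a product of 8 transpositions — even.

even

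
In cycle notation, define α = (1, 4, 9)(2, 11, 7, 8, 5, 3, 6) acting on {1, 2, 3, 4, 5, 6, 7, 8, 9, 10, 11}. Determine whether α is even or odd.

even

The cycle lengths are 7, 3, 1.
A cycle of length ℓ contributes ℓ−1 transpositions, so α is a product of 6 + 2 = 8 transpositions — even.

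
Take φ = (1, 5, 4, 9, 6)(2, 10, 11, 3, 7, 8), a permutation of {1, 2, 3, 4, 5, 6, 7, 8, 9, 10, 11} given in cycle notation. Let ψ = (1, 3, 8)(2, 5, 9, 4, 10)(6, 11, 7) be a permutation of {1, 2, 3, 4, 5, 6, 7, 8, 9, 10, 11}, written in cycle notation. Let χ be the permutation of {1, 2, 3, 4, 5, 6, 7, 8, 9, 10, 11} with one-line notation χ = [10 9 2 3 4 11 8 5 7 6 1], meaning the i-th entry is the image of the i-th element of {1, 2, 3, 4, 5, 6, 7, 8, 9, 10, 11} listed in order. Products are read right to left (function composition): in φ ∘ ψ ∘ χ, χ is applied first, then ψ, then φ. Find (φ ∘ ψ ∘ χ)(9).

1

(φ ∘ ψ ∘ χ)(9) = φ(ψ(χ(9))). χ(9) = 7, then ψ(7) = 6, then φ(6) = 1, so the result is 1.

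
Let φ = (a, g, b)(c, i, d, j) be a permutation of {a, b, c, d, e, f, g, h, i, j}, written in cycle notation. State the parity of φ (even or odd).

The cycle lengths are 4, 3, 1, 1, 1.
A cycle is odd iff its length is even; φ has 1 even-length cycle, so sgn(φ) = (−1)^1 and φ is odd.

odd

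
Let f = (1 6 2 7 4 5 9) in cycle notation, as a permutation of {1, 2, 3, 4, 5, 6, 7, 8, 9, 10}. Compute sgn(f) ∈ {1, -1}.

1

The cycle lengths are 7, 1, 1, 1.
A cycle is odd iff its length is even; f has 0 even-length cycles, so sgn(f) = (−1)^0 and f is even.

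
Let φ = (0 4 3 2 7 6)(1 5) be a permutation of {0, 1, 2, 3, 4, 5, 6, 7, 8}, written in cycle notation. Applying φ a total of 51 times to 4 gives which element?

7

4 lies in the 6-cycle (0 4 3 2 7 6).
On a 6-cycle, φ^6 is the identity, so φ^51 = φ^3 there (51 ≡ 3 mod 6).
Advancing 3 steps from 4: 4 → 3 → 2 → 7.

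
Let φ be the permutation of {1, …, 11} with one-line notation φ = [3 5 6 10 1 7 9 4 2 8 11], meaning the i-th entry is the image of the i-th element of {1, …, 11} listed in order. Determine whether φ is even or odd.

In disjoint-cycle form the cycle lengths are 7, 3, 1.
A cycle of length ℓ contributes ℓ−1 transpositions, so φ is a product of 6 + 2 = 8 transpositions — even.

even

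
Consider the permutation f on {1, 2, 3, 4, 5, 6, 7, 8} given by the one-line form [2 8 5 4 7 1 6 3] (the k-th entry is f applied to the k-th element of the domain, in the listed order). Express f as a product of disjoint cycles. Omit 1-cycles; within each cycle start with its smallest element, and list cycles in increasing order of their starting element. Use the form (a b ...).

(1 2 8 3 5 7 6)

From 1: 1 → 2 → 8 → 3 → 5 → 7 → 6 → 1, closing the cycle (1 2 8 3 5 7 6).
Repeating from the next unused element and collecting all non-trivial cycles gives (1 2 8 3 5 7 6).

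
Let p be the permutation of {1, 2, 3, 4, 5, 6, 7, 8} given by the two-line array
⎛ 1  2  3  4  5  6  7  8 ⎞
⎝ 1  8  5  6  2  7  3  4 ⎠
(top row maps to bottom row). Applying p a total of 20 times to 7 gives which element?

Tracing 7 → 3 → … returns to 7 after 7 steps, so 7 lies in a 7-cycle (2, 8, 4, 6, 7, 3, 5).
Powers repeat with period 7 on this cycle, and 20 mod 7 = 6, so p^20(7) = p^6(7).
Advancing 6 steps from 7: 7 → 3 → 5 → 2 → 8 → 4 → 6.

6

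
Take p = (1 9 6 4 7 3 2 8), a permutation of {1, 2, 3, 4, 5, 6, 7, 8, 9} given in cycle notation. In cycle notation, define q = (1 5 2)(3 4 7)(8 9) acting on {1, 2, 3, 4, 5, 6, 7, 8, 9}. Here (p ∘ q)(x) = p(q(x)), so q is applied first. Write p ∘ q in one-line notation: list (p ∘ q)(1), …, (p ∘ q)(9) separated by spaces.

Chase each element through q then p: 1 → 5 → 5; 2 → 1 → 9; 3 → 4 → 7; 4 → 7 → 3; 5 → 2 → 8; 6 → 6 → 4; 7 → 3 → 2; 8 → 9 → 6; 9 → 8 → 1.
Collecting the images, p ∘ q = [5 9 7 3 8 4 2 6 1].

5 9 7 3 8 4 2 6 1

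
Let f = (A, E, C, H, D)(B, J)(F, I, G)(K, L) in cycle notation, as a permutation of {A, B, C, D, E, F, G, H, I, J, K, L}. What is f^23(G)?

I

G lies in the 3-cycle (F, I, G).
Since the cycle has length 3, f^23 acts on it the same as f^2 (23 mod 3 = 2).
Advancing 2 steps from G: G → F → I.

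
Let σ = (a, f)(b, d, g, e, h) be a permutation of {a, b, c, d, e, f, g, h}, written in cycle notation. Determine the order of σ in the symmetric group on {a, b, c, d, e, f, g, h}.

10

The disjoint cycles have lengths 5, 2, 1.
The order is lcm(5, 2) = 10.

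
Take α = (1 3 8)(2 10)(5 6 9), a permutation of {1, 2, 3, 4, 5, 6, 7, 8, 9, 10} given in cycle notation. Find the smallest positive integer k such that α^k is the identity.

6

The disjoint cycles have lengths 3, 3, 2, 1, 1.
Since disjoint cycles commute, ord(α) = lcm(3, 3, 2) = 6.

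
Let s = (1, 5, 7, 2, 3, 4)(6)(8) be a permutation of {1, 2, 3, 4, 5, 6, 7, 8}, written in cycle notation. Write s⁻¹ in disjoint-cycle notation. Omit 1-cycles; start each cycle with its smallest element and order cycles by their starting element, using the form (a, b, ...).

If s sends a → b within a cycle, s⁻¹ sends b → a; equivalently, reverse each cycle.
Reversing each cycle of s and rotating so the smallest element leads gives (1, 4, 3, 2, 7, 5).

(1, 4, 3, 2, 7, 5)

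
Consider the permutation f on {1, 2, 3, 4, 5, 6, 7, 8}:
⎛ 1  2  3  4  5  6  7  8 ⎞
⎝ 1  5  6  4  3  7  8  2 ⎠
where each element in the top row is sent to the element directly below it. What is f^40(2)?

7

Tracing 2 → 5 → … returns to 2 after 6 steps, so 2 lies in a 6-cycle (2, 5, 3, 6, 7, 8).
Since the cycle has length 6, f^40 acts on it the same as f^4 (40 mod 6 = 4).
Advancing 4 steps from 2: 2 → 5 → 3 → 6 → 7.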